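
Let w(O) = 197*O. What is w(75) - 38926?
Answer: -24151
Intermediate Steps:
w(75) - 38926 = 197*75 - 38926 = 14775 - 38926 = -24151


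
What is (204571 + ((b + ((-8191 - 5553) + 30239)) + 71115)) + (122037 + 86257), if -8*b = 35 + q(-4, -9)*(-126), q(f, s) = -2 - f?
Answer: 4004017/8 ≈ 5.0050e+5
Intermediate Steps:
b = 217/8 (b = -(35 + (-2 - 1*(-4))*(-126))/8 = -(35 + (-2 + 4)*(-126))/8 = -(35 + 2*(-126))/8 = -(35 - 252)/8 = -⅛*(-217) = 217/8 ≈ 27.125)
(204571 + ((b + ((-8191 - 5553) + 30239)) + 71115)) + (122037 + 86257) = (204571 + ((217/8 + ((-8191 - 5553) + 30239)) + 71115)) + (122037 + 86257) = (204571 + ((217/8 + (-13744 + 30239)) + 71115)) + 208294 = (204571 + ((217/8 + 16495) + 71115)) + 208294 = (204571 + (132177/8 + 71115)) + 208294 = (204571 + 701097/8) + 208294 = 2337665/8 + 208294 = 4004017/8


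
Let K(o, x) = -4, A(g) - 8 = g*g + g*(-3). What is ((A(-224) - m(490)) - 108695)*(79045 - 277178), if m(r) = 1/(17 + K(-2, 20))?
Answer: 11459829828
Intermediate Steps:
A(g) = 8 + g² - 3*g (A(g) = 8 + (g*g + g*(-3)) = 8 + (g² - 3*g) = 8 + g² - 3*g)
m(r) = 1/13 (m(r) = 1/(17 - 4) = 1/13)
((A(-224) - m(490)) - 108695)*(79045 - 277178) = (((8 + (-224)² - 3*(-224)) - 1*1/13) - 108695)*(79045 - 277178) = (((8 + 50176 + 672) - 1/13) - 108695)*(-198133) = ((50856 - 1/13) - 108695)*(-198133) = (661127/13 - 108695)*(-198133) = -751908/13*(-198133) = 11459829828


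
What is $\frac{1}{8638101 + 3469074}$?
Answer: $\frac{1}{12107175} \approx 8.2596 \cdot 10^{-8}$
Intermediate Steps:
$\frac{1}{8638101 + 3469074} = \frac{1}{12107175}$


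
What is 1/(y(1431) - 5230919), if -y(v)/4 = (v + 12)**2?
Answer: -1/13559915 ≈ -7.3747e-8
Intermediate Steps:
y(v) = -4*(12 + v)**2 (y(v) = -4*(v + 12)**2 = -4*(12 + v)**2)
1/(y(1431) - 5230919) = 1/(-4*(12 + 1431)**2 - 5230919) = 1/(-4*1443**2 - 5230919) = 1/(-4*2082249 - 5230919) = 1/(-8328996 - 5230919) = 1/(-13559915) = -1/13559915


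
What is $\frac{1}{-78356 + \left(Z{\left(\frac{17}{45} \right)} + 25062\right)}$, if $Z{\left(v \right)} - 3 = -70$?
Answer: $- \frac{1}{53361} \approx -1.874 \cdot 10^{-5}$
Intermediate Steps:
$Z{\left(v \right)} = -67$ ($Z{\left(v \right)} = 3 - 70 = -67$)
$\frac{1}{-78356 + \left(Z{\left(\frac{17}{45} \right)} + 25062\right)} = \frac{1}{-78356 + \left(-67 + 25062\right)} = \frac{1}{-78356 + 24995} = \frac{1}{-53361} = - \frac{1}{53361}$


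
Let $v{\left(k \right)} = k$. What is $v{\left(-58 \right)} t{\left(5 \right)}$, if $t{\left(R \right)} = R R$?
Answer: $-1450$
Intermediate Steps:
$t{\left(R \right)} = R^{2}$
$v{\left(-58 \right)} t{\left(5 \right)} = - 58 \cdot 5^{2} = \left(-58\right) 25 = -1450$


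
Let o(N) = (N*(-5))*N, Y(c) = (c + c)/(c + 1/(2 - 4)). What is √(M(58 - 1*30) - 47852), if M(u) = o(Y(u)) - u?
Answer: 2*I*√36224930/55 ≈ 218.86*I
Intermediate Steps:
Y(c) = 2*c/(-½ + c) (Y(c) = (2*c)/(c + 1/(-2)) = (2*c)/(c - ½) = (2*c)/(-½ + c) = 2*c/(-½ + c))
o(N) = -5*N² (o(N) = (-5*N)*N = -5*N²)
M(u) = -u - 80*u²/(-1 + 2*u)² (M(u) = -5*16*u²/(-1 + 2*u)² - u = -80*u²/(-1 + 2*u)² - u = -u - 80*u²/(-1 + 2*u)²)
√(M(58 - 1*30) - 47852) = √((-(58 - 1*30) - 80*(58 - 1*30)²/(-1 + 2*(58 - 1*30))²) - 47852) = √((-(58 - 30) - 80*(58 - 30)²/(-1 + 2*(58 - 30))²) - 47852) = √((-1*28 - 80*28²/(-1 + 2*28)²) - 47852) = √((-28 - 80*784/(-1 + 56)²) - 47852) = √((-28 - 80*784/55²) - 47852) = √((-28 - 80*784*1/3025) - 47852) = √((-28 - 12544/605) - 47852) = √(-29484/605 - 47852) = √(-28979944/605) = 2*I*√36224930/55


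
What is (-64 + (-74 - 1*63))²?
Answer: 40401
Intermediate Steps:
(-64 + (-74 - 1*63))² = (-64 + (-74 - 63))² = (-64 - 137)² = (-201)² = 40401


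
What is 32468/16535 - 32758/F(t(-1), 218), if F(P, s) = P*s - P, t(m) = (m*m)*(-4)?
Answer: 284917877/7176190 ≈ 39.703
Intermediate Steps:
t(m) = -4*m**2 (t(m) = m**2*(-4) = -4*m**2)
F(P, s) = -P + P*s
32468/16535 - 32758/F(t(-1), 218) = 32468/16535 - 32758*(-1/(4*(-1 + 218))) = 32468*(1/16535) - 32758/(-4*1*217) = 32468/16535 - 32758/((-4*217)) = 32468/16535 - 32758/(-868) = 32468/16535 - 32758*(-1/868) = 32468/16535 + 16379/434 = 284917877/7176190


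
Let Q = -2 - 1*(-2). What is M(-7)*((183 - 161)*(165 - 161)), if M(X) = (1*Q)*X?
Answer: 0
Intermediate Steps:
Q = 0 (Q = -2 + 2 = 0)
M(X) = 0 (M(X) = (1*0)*X = 0*X = 0)
M(-7)*((183 - 161)*(165 - 161)) = 0*((183 - 161)*(165 - 161)) = 0*(22*4) = 0*88 = 0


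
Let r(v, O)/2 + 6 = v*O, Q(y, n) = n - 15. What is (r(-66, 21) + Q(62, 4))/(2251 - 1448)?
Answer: -2795/803 ≈ -3.4807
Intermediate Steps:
Q(y, n) = -15 + n
r(v, O) = -12 + 2*O*v (r(v, O) = -12 + 2*(v*O) = -12 + 2*(O*v) = -12 + 2*O*v)
(r(-66, 21) + Q(62, 4))/(2251 - 1448) = ((-12 + 2*21*(-66)) + (-15 + 4))/(2251 - 1448) = ((-12 - 2772) - 11)/803 = (-2784 - 11)*(1/803) = -2795*1/803 = -2795/803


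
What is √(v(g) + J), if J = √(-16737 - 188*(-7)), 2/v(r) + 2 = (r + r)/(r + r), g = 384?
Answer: √(-2 + I*√15421) ≈ 7.8166 + 7.9435*I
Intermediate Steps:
v(r) = -2 (v(r) = 2/(-2 + (r + r)/(r + r)) = 2/(-2 + (2*r)/((2*r))) = 2/(-2 + (2*r)*(1/(2*r))) = 2/(-2 + 1) = 2/(-1) = 2*(-1) = -2)
J = I*√15421 (J = √(-16737 + 1316) = √(-15421) = I*√15421 ≈ 124.18*I)
√(v(g) + J) = √(-2 + I*√15421)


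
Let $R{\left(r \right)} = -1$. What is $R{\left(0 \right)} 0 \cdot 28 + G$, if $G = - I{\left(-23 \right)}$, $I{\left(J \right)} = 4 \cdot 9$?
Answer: $-36$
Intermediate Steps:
$I{\left(J \right)} = 36$
$G = -36$ ($G = \left(-1\right) 36 = -36$)
$R{\left(0 \right)} 0 \cdot 28 + G = \left(-1\right) 0 \cdot 28 - 36 = 0 \cdot 28 - 36 = 0 - 36 = -36$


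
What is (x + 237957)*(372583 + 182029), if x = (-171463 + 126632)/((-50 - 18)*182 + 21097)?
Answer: 1150918713001592/8721 ≈ 1.3197e+11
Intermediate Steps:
x = -44831/8721 (x = -44831/(-68*182 + 21097) = -44831/(-12376 + 21097) = -44831/8721 ≈ -5.1406)
(x + 237957)*(372583 + 182029) = (-44831/8721 + 237957)*(372583 + 182029) = (2075178166/8721)*554612 = 1150918713001592/8721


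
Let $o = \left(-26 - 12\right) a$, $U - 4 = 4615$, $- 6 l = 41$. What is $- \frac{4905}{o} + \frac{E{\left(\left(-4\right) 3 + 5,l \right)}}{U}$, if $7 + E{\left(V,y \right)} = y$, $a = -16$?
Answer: $- \frac{67993817}{8425056} \approx -8.0704$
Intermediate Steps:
$l = - \frac{41}{6}$ ($l = \left(- \frac{1}{6}\right) 41 = - \frac{41}{6} \approx -6.8333$)
$U = 4619$ ($U = 4 + 4615 = 4619$)
$E{\left(V,y \right)} = -7 + y$
$o = 608$ ($o = \left(-26 - 12\right) \left(-16\right) = \left(-38\right) \left(-16\right) = 608$)
$- \frac{4905}{o} + \frac{E{\left(\left(-4\right) 3 + 5,l \right)}}{U} = - \frac{4905}{608} + \frac{-7 - \frac{41}{6}}{4619} = \left(-4905\right) \frac{1}{608} - \frac{83}{27714} = - \frac{4905}{608} - \frac{83}{27714} = - \frac{67993817}{8425056}$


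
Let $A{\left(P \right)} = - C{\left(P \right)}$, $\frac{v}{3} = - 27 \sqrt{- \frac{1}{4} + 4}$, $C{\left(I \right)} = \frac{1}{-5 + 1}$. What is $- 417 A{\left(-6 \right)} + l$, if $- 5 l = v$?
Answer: $- \frac{417}{4} + \frac{81 \sqrt{15}}{10} \approx -72.879$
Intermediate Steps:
$C{\left(I \right)} = - \frac{1}{4}$ ($C{\left(I \right)} = \frac{1}{-4} = - \frac{1}{4}$)
$v = - \frac{81 \sqrt{15}}{2}$ ($v = 3 \left(- 27 \sqrt{- \frac{1}{4} + 4}\right) = 3 \left(- 27 \sqrt{\frac{15}{4}}\right) = 3 \left(- 27 \frac{\sqrt{15}}{2}\right) = 3 \left(- \frac{27 \sqrt{15}}{2}\right) = - \frac{81 \sqrt{15}}{2} \approx -156.86$)
$A{\left(P \right)} = \frac{1}{4}$ ($A{\left(P \right)} = \left(-1\right) \left(- \frac{1}{4}\right) = \frac{1}{4}$)
$l = \frac{81 \sqrt{15}}{10}$ ($l = - \frac{\left(- \frac{81}{2}\right) \sqrt{15}}{5} = \frac{81 \sqrt{15}}{10} \approx 31.371$)
$- 417 A{\left(-6 \right)} + l = \left(-417\right) \frac{1}{4} + \frac{81 \sqrt{15}}{10} = - \frac{417}{4} + \frac{81 \sqrt{15}}{10}$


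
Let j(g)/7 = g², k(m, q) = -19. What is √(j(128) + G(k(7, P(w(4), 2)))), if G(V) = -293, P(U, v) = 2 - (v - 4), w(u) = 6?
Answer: √114395 ≈ 338.22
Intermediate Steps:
P(U, v) = 6 - v (P(U, v) = 2 - (-4 + v) = 2 + (4 - v) = 6 - v)
j(g) = 7*g²
√(j(128) + G(k(7, P(w(4), 2)))) = √(7*128² - 293) = √(7*16384 - 293) = √(114688 - 293) = √114395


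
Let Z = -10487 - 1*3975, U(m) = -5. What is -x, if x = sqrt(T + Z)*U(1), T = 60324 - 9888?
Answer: 5*sqrt(35974) ≈ 948.34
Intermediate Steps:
T = 50436
Z = -14462 (Z = -10487 - 3975 = -14462)
x = -5*sqrt(35974) (x = sqrt(50436 - 14462)*(-5) = sqrt(35974)*(-5) = -5*sqrt(35974) ≈ -948.34)
-x = -(-5)*sqrt(35974) = 5*sqrt(35974)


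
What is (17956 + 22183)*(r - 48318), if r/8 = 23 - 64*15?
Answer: -2240318146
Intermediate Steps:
r = -7496 (r = 8*(23 - 64*15) = 8*(23 - 960) = 8*(-937) = -7496)
(17956 + 22183)*(r - 48318) = (17956 + 22183)*(-7496 - 48318) = 40139*(-55814) = -2240318146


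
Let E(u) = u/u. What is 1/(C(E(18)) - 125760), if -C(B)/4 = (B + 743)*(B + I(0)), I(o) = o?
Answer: -1/128736 ≈ -7.7678e-6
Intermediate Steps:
E(u) = 1
C(B) = -4*B*(743 + B) (C(B) = -4*(B + 743)*(B + 0) = -4*(743 + B)*B = -4*B*(743 + B))
1/(C(E(18)) - 125760) = 1/(4*1*(-743 - 1*1) - 125760) = 1/(4*1*(-743 - 1) - 125760) = 1/(4*1*(-744) - 125760) = 1/(-2976 - 125760) = 1/(-128736) = -1/128736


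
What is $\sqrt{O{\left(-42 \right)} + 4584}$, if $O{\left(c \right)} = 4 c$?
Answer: $8 \sqrt{69} \approx 66.453$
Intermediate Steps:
$\sqrt{O{\left(-42 \right)} + 4584} = \sqrt{4 \left(-42\right) + 4584} = \sqrt{-168 + 4584} = \sqrt{4416} = 8 \sqrt{69}$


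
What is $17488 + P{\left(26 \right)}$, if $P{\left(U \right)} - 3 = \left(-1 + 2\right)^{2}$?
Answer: $17492$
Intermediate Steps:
$P{\left(U \right)} = 4$ ($P{\left(U \right)} = 3 + \left(-1 + 2\right)^{2} = 3 + 1^{2} = 3 + 1 = 4$)
$17488 + P{\left(26 \right)} = 17488 + 4 = 17492$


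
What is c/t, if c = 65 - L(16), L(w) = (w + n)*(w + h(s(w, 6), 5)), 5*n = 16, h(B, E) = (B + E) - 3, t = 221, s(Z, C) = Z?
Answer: -2939/1105 ≈ -2.6597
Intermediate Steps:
h(B, E) = -3 + B + E
n = 16/5 (n = (⅕)*16 = 16/5 ≈ 3.2000)
L(w) = (2 + 2*w)*(16/5 + w) (L(w) = (w + 16/5)*(w + (-3 + w + 5)) = (16/5 + w)*(w + (2 + w)) = (16/5 + w)*(2 + 2*w) = (2 + 2*w)*(16/5 + w))
c = -2939/5 (c = 65 - (32/5 + 2*16² + (42/5)*16) = 65 - (32/5 + 2*256 + 672/5) = 65 - (32/5 + 512 + 672/5) = 65 - 1*3264/5 = 65 - 3264/5 = -2939/5 ≈ -587.80)
c/t = -2939/5/221 = -2939/5*1/221 = -2939/1105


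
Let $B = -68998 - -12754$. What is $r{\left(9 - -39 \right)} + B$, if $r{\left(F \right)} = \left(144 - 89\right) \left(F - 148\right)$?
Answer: $-61744$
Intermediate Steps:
$B = -56244$ ($B = -68998 + 12754 = -56244$)
$r{\left(F \right)} = -8140 + 55 F$ ($r{\left(F \right)} = 55 \left(-148 + F\right) = -8140 + 55 F$)
$r{\left(9 - -39 \right)} + B = \left(-8140 + 55 \left(9 - -39\right)\right) - 56244 = \left(-8140 + 55 \left(9 + 39\right)\right) - 56244 = \left(-8140 + 55 \cdot 48\right) - 56244 = \left(-8140 + 2640\right) - 56244 = -5500 - 56244 = -61744$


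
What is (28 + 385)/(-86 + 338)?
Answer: 59/36 ≈ 1.6389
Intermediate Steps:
(28 + 385)/(-86 + 338) = 413/252 = 413*(1/252) = 59/36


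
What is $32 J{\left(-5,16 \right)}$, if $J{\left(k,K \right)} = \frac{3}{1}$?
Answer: $96$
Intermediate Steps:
$J{\left(k,K \right)} = 3$ ($J{\left(k,K \right)} = 3 \cdot 1 = 3$)
$32 J{\left(-5,16 \right)} = 32 \cdot 3 = 96$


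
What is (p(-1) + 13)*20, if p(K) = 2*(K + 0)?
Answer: 220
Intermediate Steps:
p(K) = 2*K
(p(-1) + 13)*20 = (2*(-1) + 13)*20 = (-2 + 13)*20 = 11*20 = 220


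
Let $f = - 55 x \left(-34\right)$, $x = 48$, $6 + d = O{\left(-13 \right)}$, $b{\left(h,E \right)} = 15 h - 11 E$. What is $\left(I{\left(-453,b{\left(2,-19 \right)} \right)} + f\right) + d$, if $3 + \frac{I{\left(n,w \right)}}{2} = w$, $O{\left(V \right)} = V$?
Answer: $90213$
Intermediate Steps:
$b{\left(h,E \right)} = - 11 E + 15 h$
$d = -19$ ($d = -6 - 13 = -19$)
$I{\left(n,w \right)} = -6 + 2 w$
$f = 89760$ ($f = \left(-55\right) 48 \left(-34\right) = \left(-2640\right) \left(-34\right) = 89760$)
$\left(I{\left(-453,b{\left(2,-19 \right)} \right)} + f\right) + d = \left(\left(-6 + 2 \left(\left(-11\right) \left(-19\right) + 15 \cdot 2\right)\right) + 89760\right) - 19 = \left(\left(-6 + 2 \left(209 + 30\right)\right) + 89760\right) - 19 = \left(\left(-6 + 2 \cdot 239\right) + 89760\right) - 19 = \left(\left(-6 + 478\right) + 89760\right) - 19 = \left(472 + 89760\right) - 19 = 90232 - 19 = 90213$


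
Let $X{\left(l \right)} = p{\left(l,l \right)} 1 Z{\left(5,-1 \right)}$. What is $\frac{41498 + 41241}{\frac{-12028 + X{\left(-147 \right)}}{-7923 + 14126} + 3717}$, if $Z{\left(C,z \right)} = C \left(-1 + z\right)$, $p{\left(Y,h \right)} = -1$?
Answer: $\frac{513230017}{23044533} \approx 22.271$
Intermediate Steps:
$X{\left(l \right)} = 10$ ($X{\left(l \right)} = \left(-1\right) 1 \cdot 5 \left(-1 - 1\right) = - 5 \left(-2\right) = \left(-1\right) \left(-10\right) = 10$)
$\frac{41498 + 41241}{\frac{-12028 + X{\left(-147 \right)}}{-7923 + 14126} + 3717} = \frac{41498 + 41241}{\frac{-12028 + 10}{-7923 + 14126} + 3717} = \frac{82739}{- \frac{12018}{6203} + 3717} = \frac{82739}{\frac{23044533}{6203}} = 82739 \cdot \frac{6203}{23044533} = \frac{513230017}{23044533}$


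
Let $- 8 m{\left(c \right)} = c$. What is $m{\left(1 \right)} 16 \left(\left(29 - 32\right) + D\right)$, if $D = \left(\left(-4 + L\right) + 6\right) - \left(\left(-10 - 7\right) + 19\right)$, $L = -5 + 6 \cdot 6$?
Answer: $-56$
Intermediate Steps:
$m{\left(c \right)} = - \frac{c}{8}$
$L = 31$ ($L = -5 + 36 = 31$)
$D = 31$ ($D = \left(\left(-4 + 31\right) + 6\right) - \left(\left(-10 - 7\right) + 19\right) = \left(27 + 6\right) - \left(-17 + 19\right) = 33 - 2 = 31$)
$m{\left(1 \right)} 16 \left(\left(29 - 32\right) + D\right) = \left(- \frac{1}{8}\right) 1 \cdot 16 \left(\left(29 - 32\right) + 31\right) = \left(- \frac{1}{8}\right) 16 \left(-3 + 31\right) = \left(-2\right) 28 = -56$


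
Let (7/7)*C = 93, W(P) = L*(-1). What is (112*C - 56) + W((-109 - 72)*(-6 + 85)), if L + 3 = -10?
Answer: 10373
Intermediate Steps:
L = -13 (L = -3 - 10 = -13)
W(P) = 13 (W(P) = -13*(-1) = 13)
C = 93
(112*C - 56) + W((-109 - 72)*(-6 + 85)) = (112*93 - 56) + 13 = (10416 - 56) + 13 = 10360 + 13 = 10373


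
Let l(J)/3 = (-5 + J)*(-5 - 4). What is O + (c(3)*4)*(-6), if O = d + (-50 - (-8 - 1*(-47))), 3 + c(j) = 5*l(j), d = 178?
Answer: -6319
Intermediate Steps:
l(J) = 135 - 27*J (l(J) = 3*((-5 + J)*(-5 - 4)) = 3*((-5 + J)*(-9)) = 3*(45 - 9*J) = 135 - 27*J)
c(j) = 672 - 135*j (c(j) = -3 + 5*(135 - 27*j) = -3 + (675 - 135*j) = 672 - 135*j)
O = 89 (O = 178 + (-50 - (-8 - 1*(-47))) = 178 + (-50 - (-8 + 47)) = 178 + (-50 - 1*39) = 178 + (-50 - 39) = 178 - 89 = 89)
O + (c(3)*4)*(-6) = 89 + ((672 - 135*3)*4)*(-6) = 89 + ((672 - 405)*4)*(-6) = 89 + (267*4)*(-6) = 89 + 1068*(-6) = 89 - 6408 = -6319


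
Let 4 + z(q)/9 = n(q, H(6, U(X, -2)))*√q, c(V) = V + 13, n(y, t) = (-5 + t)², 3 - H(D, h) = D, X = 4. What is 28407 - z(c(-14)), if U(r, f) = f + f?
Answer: 28443 - 576*I ≈ 28443.0 - 576.0*I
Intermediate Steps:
U(r, f) = 2*f
H(D, h) = 3 - D
c(V) = 13 + V
z(q) = -36 + 576*√q (z(q) = -36 + 9*((-5 + (3 - 1*6))²*√q) = -36 + 9*((-5 + (3 - 6))²*√q) = -36 + 9*((-5 - 3)²*√q) = -36 + 9*((-8)²*√q) = -36 + 9*(64*√q) = -36 + 576*√q)
28407 - z(c(-14)) = 28407 - (-36 + 576*√(13 - 14)) = 28407 - (-36 + 576*√(-1)) = 28407 - (-36 + 576*I) = 28407 + (36 - 576*I) = 28443 - 576*I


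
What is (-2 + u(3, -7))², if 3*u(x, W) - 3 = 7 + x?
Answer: 49/9 ≈ 5.4444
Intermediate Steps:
u(x, W) = 10/3 + x/3 (u(x, W) = 1 + (7 + x)/3 = 1 + (7/3 + x/3) = 10/3 + x/3)
(-2 + u(3, -7))² = (-2 + (10/3 + (⅓)*3))² = (-2 + (10/3 + 1))² = (-2 + 13/3)² = (7/3)² = 49/9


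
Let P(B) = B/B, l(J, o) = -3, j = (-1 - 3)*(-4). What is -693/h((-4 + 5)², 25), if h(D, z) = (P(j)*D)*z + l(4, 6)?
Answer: -63/2 ≈ -31.500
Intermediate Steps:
j = 16 (j = -4*(-4) = 16)
P(B) = 1
h(D, z) = -3 + D*z (h(D, z) = (1*D)*z - 3 = D*z - 3 = -3 + D*z)
-693/h((-4 + 5)², 25) = -693/(-3 + (-4 + 5)²*25) = -693/(-3 + 1²*25) = -693/(-3 + 1*25) = -693/(-3 + 25) = -693/22 = -693*1/22 = -63/2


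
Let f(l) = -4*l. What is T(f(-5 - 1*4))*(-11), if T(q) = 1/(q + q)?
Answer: -11/72 ≈ -0.15278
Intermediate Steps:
T(q) = 1/(2*q)
T(f(-5 - 1*4))*(-11) = (1/(2*((-4*(-5 - 1*4)))))*(-11) = (1/(2*((-4*(-5 - 4)))))*(-11) = (1/(2*((-4*(-9)))))*(-11) = ((½)/36)*(-11) = ((½)*(1/36))*(-11) = (1/72)*(-11) = -11/72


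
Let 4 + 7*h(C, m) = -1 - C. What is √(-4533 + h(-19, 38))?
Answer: I*√4531 ≈ 67.313*I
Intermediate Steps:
h(C, m) = -5/7 - C/7 (h(C, m) = -4/7 + (-1 - C)/7 = -4/7 + (-⅐ - C/7) = -5/7 - C/7)
√(-4533 + h(-19, 38)) = √(-4533 + (-5/7 - ⅐*(-19))) = √(-4533 + (-5/7 + 19/7)) = √(-4533 + 2) = √(-4531) = I*√4531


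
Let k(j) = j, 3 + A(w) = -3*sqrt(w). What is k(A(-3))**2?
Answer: -18 + 18*I*sqrt(3) ≈ -18.0 + 31.177*I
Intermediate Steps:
A(w) = -3 - 3*sqrt(w)
k(A(-3))**2 = (-3 - 3*I*sqrt(3))**2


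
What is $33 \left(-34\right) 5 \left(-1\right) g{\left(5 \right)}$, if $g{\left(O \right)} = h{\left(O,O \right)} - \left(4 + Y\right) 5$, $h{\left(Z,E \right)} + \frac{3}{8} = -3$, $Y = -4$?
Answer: $- \frac{75735}{4} \approx -18934.0$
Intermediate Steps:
$h{\left(Z,E \right)} = - \frac{27}{8}$ ($h{\left(Z,E \right)} = - \frac{3}{8} - 3 = - \frac{27}{8}$)
$g{\left(O \right)} = - \frac{27}{8}$ ($g{\left(O \right)} = - \frac{27}{8} - \left(4 - 4\right) 5 = - \frac{27}{8} - 0 \cdot 5 = - \frac{27}{8} - 0 = - \frac{27}{8} + 0 = - \frac{27}{8}$)
$33 \left(-34\right) 5 \left(-1\right) g{\left(5 \right)} = 33 \left(-34\right) 5 \left(-1\right) \left(- \frac{27}{8}\right) = - 1122 \left(\left(-5\right) \left(- \frac{27}{8}\right)\right) = \left(-1122\right) \frac{135}{8} = - \frac{75735}{4}$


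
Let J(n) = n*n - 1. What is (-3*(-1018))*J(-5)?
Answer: 73296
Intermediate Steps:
J(n) = -1 + n² (J(n) = n² - 1 = -1 + n²)
(-3*(-1018))*J(-5) = (-3*(-1018))*(-1 + (-5)²) = 3054*(-1 + 25) = 3054*24 = 73296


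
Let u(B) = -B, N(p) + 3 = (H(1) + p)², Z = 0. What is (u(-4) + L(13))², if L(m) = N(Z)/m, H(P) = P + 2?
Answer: 3364/169 ≈ 19.905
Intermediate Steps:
H(P) = 2 + P
N(p) = -3 + (3 + p)² (N(p) = -3 + ((2 + 1) + p)² = -3 + (3 + p)²)
L(m) = 6/m (L(m) = (-3 + (3 + 0)²)/m = (-3 + 3²)/m = (-3 + 9)/m = 6/m)
(u(-4) + L(13))² = (-1*(-4) + 6/13)² = (4 + 6*(1/13))² = (4 + 6/13)² = (58/13)² = 3364/169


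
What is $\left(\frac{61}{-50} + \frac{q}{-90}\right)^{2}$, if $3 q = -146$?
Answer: $\frac{840889}{1822500} \approx 0.46139$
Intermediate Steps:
$q = - \frac{146}{3}$ ($q = \frac{1}{3} \left(-146\right) = - \frac{146}{3} \approx -48.667$)
$\left(\frac{61}{-50} + \frac{q}{-90}\right)^{2} = \left(\frac{61}{-50} - \frac{146}{3 \left(-90\right)}\right)^{2} = \left(61 \left(- \frac{1}{50}\right) - - \frac{73}{135}\right)^{2} = \left(- \frac{61}{50} + \frac{73}{135}\right)^{2} = \left(- \frac{917}{1350}\right)^{2} = \frac{840889}{1822500}$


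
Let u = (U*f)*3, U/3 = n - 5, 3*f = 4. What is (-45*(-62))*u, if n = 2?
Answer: -100440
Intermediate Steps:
f = 4/3 (f = (1/3)*4 = 4/3 ≈ 1.3333)
U = -9 (U = 3*(2 - 5) = 3*(-3) = -9)
u = -36 (u = -9*4/3*3 = -12*3 = -36)
(-45*(-62))*u = -45*(-62)*(-36) = 2790*(-36) = -100440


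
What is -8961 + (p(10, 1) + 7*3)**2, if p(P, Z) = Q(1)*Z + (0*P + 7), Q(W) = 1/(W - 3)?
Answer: -32819/4 ≈ -8204.8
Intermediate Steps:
Q(W) = 1/(-3 + W)
p(P, Z) = 7 - Z/2 (p(P, Z) = Z/(-3 + 1) + (0*P + 7) = Z/(-2) + (0 + 7) = -Z/2 + 7 = 7 - Z/2)
-8961 + (p(10, 1) + 7*3)**2 = -8961 + ((7 - 1/2*1) + 7*3)**2 = -8961 + ((7 - 1/2) + 21)**2 = -8961 + (13/2 + 21)**2 = -8961 + (55/2)**2 = -8961 + 3025/4 = -32819/4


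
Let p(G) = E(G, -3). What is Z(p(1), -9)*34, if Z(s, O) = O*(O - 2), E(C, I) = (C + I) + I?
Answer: 3366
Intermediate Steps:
E(C, I) = C + 2*I
p(G) = -6 + G (p(G) = G + 2*(-3) = G - 6 = -6 + G)
Z(s, O) = O*(-2 + O)
Z(p(1), -9)*34 = -9*(-2 - 9)*34 = -9*(-11)*34 = 99*34 = 3366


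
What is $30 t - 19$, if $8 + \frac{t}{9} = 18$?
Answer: $2681$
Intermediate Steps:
$t = 90$ ($t = -72 + 9 \cdot 18 = -72 + 162 = 90$)
$30 t - 19 = 30 \cdot 90 - 19 = 2700 - 19 = 2681$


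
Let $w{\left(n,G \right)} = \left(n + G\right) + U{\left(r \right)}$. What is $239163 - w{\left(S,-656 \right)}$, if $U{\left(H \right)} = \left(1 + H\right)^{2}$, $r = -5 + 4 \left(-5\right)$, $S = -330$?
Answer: $239573$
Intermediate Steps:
$r = -25$ ($r = -5 - 20 = -25$)
$w{\left(n,G \right)} = 576 + G + n$ ($w{\left(n,G \right)} = \left(n + G\right) + \left(1 - 25\right)^{2} = \left(G + n\right) + \left(-24\right)^{2} = \left(G + n\right) + 576 = 576 + G + n$)
$239163 - w{\left(S,-656 \right)} = 239163 - \left(576 - 656 - 330\right) = 239163 - -410 = 239163 + 410 = 239573$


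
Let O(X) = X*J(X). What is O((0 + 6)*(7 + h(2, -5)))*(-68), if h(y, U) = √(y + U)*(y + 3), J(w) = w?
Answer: 63648 - 171360*I*√3 ≈ 63648.0 - 2.968e+5*I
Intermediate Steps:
h(y, U) = √(U + y)*(3 + y)
O(X) = X² (O(X) = X*X = X²)
O((0 + 6)*(7 + h(2, -5)))*(-68) = ((0 + 6)*(7 + √(-5 + 2)*(3 + 2)))²*(-68) = (6*(7 + √(-3)*5))²*(-68) = (6*(7 + (I*√3)*5))²*(-68) = (6*(7 + 5*I*√3))²*(-68) = (42 + 30*I*√3)²*(-68) = -68*(42 + 30*I*√3)²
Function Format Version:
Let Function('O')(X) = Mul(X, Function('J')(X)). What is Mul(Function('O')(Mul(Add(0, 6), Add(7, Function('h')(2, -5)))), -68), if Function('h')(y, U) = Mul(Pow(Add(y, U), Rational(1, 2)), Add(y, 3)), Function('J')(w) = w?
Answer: Add(63648, Mul(-171360, I, Pow(3, Rational(1, 2)))) ≈ Add(63648., Mul(-2.9680e+5, I))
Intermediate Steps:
Function('h')(y, U) = Mul(Pow(Add(U, y), Rational(1, 2)), Add(3, y))
Function('O')(X) = Pow(X, 2) (Function('O')(X) = Mul(X, X) = Pow(X, 2))
Mul(Function('O')(Mul(Add(0, 6), Add(7, Function('h')(2, -5)))), -68) = Mul(Pow(Mul(Add(0, 6), Add(7, Mul(Pow(Add(-5, 2), Rational(1, 2)), Add(3, 2)))), 2), -68) = Mul(Pow(Mul(6, Add(7, Mul(Pow(-3, Rational(1, 2)), 5))), 2), -68) = Mul(Pow(Mul(6, Add(7, Mul(Mul(I, Pow(3, Rational(1, 2))), 5))), 2), -68) = Mul(Pow(Mul(6, Add(7, Mul(5, I, Pow(3, Rational(1, 2))))), 2), -68) = Mul(Pow(Add(42, Mul(30, I, Pow(3, Rational(1, 2)))), 2), -68) = Mul(-68, Pow(Add(42, Mul(30, I, Pow(3, Rational(1, 2)))), 2))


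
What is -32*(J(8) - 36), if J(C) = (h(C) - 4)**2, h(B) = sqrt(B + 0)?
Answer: 384 + 512*sqrt(2) ≈ 1108.1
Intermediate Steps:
h(B) = sqrt(B)
J(C) = (-4 + sqrt(C))**2 (J(C) = (sqrt(C) - 4)**2 = (-4 + sqrt(C))**2)
-32*(J(8) - 36) = -32*((-4 + sqrt(8))**2 - 36) = -32*((-4 + 2*sqrt(2))**2 - 36) = -32*(-36 + (-4 + 2*sqrt(2))**2) = 1152 - 32*(-4 + 2*sqrt(2))**2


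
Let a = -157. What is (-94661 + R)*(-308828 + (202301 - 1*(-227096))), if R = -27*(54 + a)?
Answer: -11077879720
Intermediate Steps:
R = 2781 (R = -27*(54 - 157) = -27*(-103) = 2781)
(-94661 + R)*(-308828 + (202301 - 1*(-227096))) = (-94661 + 2781)*(-308828 + (202301 - 1*(-227096))) = -91880*(-308828 + (202301 + 227096)) = -91880*(-308828 + 429397) = -91880*120569 = -11077879720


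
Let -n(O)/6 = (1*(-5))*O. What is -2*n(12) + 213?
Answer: -507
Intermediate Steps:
n(O) = 30*O (n(O) = -6*1*(-5)*O = -(-30)*O = 30*O)
-2*n(12) + 213 = -60*12 + 213 = -2*360 + 213 = -720 + 213 = -507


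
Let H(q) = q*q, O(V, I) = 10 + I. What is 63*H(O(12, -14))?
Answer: 1008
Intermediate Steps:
H(q) = q²
63*H(O(12, -14)) = 63*(10 - 14)² = 63*(-4)² = 63*16 = 1008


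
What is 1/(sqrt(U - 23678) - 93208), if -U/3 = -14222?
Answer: -23302/2171928069 - sqrt(4747)/4343856138 ≈ -1.0745e-5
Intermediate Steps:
U = 42666 (U = -3*(-14222) = 42666)
1/(sqrt(U - 23678) - 93208) = 1/(sqrt(42666 - 23678) - 93208) = 1/(sqrt(18988) - 93208) = 1/(2*sqrt(4747) - 93208) = 1/(-93208 + 2*sqrt(4747))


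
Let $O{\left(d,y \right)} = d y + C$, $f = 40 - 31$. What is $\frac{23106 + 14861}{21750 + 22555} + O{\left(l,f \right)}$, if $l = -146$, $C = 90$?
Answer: $- \frac{54191353}{44305} \approx -1223.1$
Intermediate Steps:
$f = 9$ ($f = 40 - 31 = 9$)
$O{\left(d,y \right)} = 90 + d y$ ($O{\left(d,y \right)} = d y + 90 = 90 + d y$)
$\frac{23106 + 14861}{21750 + 22555} + O{\left(l,f \right)} = \frac{23106 + 14861}{21750 + 22555} + \left(90 - 1314\right) = \frac{37967}{44305} + \left(90 - 1314\right) = 37967 \cdot \frac{1}{44305} - 1224 = \frac{37967}{44305} - 1224 = - \frac{54191353}{44305}$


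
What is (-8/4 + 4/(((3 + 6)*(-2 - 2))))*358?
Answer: -6802/9 ≈ -755.78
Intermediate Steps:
(-8/4 + 4/(((3 + 6)*(-2 - 2))))*358 = (-8*¼ + 4/((9*(-4))))*358 = (-2 + 4/(-36))*358 = (-2 + 4*(-1/36))*358 = (-2 - ⅑)*358 = -19/9*358 = -6802/9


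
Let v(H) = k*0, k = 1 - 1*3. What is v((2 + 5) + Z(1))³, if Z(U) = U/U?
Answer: 0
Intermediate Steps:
Z(U) = 1
k = -2 (k = 1 - 3 = -2)
v(H) = 0 (v(H) = -2*0 = 0)
v((2 + 5) + Z(1))³ = 0³ = 0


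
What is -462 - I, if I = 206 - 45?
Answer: -623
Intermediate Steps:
I = 161
-462 - I = -462 - 1*161 = -462 - 161 = -623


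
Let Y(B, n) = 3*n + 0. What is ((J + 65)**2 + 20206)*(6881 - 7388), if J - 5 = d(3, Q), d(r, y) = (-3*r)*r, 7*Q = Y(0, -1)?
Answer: -11181885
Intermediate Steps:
Y(B, n) = 3*n
Q = -3/7 (Q = (3*(-1))/7 = (1/7)*(-3) = -3/7 ≈ -0.42857)
d(r, y) = -3*r**2
J = -22 (J = 5 - 3*3**2 = 5 - 3*9 = 5 - 27 = -22)
((J + 65)**2 + 20206)*(6881 - 7388) = ((-22 + 65)**2 + 20206)*(6881 - 7388) = (43**2 + 20206)*(-507) = (1849 + 20206)*(-507) = 22055*(-507) = -11181885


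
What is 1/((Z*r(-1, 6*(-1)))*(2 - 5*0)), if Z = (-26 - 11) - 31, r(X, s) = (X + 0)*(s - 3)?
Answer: -1/1224 ≈ -0.00081699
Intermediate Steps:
r(X, s) = X*(-3 + s)
Z = -68 (Z = -37 - 31 = -68)
1/((Z*r(-1, 6*(-1)))*(2 - 5*0)) = 1/((-(-68)*(-3 + 6*(-1)))*(2 - 5*0)) = 1/((-(-68)*(-3 - 6))*(2 + 0)) = 1/(-(-68)*(-9)*2) = 1/(-68*9*2) = 1/(-612*2) = 1/(-1224) = -1/1224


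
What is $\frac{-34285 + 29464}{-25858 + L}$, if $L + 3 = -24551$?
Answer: $\frac{1607}{16804} \approx 0.095632$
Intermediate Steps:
$L = -24554$ ($L = -3 - 24551 = -24554$)
$\frac{-34285 + 29464}{-25858 + L} = \frac{-34285 + 29464}{-25858 - 24554} = - \frac{4821}{-50412} = \left(-4821\right) \left(- \frac{1}{50412}\right) = \frac{1607}{16804}$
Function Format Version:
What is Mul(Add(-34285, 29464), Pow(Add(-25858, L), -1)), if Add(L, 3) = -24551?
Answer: Rational(1607, 16804) ≈ 0.095632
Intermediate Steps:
L = -24554 (L = Add(-3, -24551) = -24554)
Mul(Add(-34285, 29464), Pow(Add(-25858, L), -1)) = Mul(Add(-34285, 29464), Pow(Add(-25858, -24554), -1)) = Mul(-4821, Pow(-50412, -1)) = Mul(-4821, Rational(-1, 50412)) = Rational(1607, 16804)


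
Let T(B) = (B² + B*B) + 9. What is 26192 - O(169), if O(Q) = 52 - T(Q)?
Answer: 83271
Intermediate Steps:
T(B) = 9 + 2*B² (T(B) = (B² + B²) + 9 = 2*B² + 9 = 9 + 2*B²)
O(Q) = 43 - 2*Q² (O(Q) = 52 - (9 + 2*Q²) = 52 + (-9 - 2*Q²) = 43 - 2*Q²)
26192 - O(169) = 26192 - (43 - 2*169²) = 26192 - (43 - 2*28561) = 26192 - (43 - 57122) = 26192 - 1*(-57079) = 26192 + 57079 = 83271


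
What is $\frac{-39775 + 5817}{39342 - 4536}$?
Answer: $- \frac{16979}{17403} \approx -0.97564$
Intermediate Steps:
$\frac{-39775 + 5817}{39342 - 4536} = - \frac{33958}{34806} = \left(-33958\right) \frac{1}{34806} = - \frac{16979}{17403}$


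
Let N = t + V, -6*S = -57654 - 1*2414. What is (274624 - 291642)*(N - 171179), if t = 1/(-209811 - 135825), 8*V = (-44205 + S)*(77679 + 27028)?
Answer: 2633449376884793819/345636 ≈ 7.6191e+12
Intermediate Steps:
S = 30034/3 (S = -(-57654 - 1*2414)/6 = -(-57654 - 2414)/6 = -1/6*(-60068) = 30034/3 ≈ 10011.)
V = -10740948767/24 (V = ((-44205 + 30034/3)*(77679 + 27028))/8 = (-102581/3*104707)/8 = (1/8)*(-10740948767/3) = -10740948767/24 ≈ -4.4754e+8)
t = -1/345636 (t = 1/(-345636) = -1/345636 ≈ -2.8932e-6)
N = -309371547335903/691272 (N = -1/345636 - 10740948767/24 = -309371547335903/691272 ≈ -4.4754e+8)
(274624 - 291642)*(N - 171179) = (274624 - 291642)*(-309371547335903/691272 - 171179) = -17018*(-309489878585591/691272) = 2633449376884793819/345636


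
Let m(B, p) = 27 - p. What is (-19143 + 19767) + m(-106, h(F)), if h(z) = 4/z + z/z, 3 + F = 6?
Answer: 1946/3 ≈ 648.67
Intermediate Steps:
F = 3 (F = -3 + 6 = 3)
h(z) = 1 + 4/z (h(z) = 4/z + 1 = 1 + 4/z)
(-19143 + 19767) + m(-106, h(F)) = (-19143 + 19767) + (27 - (4 + 3)/3) = 624 + (27 - 7/3) = 624 + 74/3 = 1946/3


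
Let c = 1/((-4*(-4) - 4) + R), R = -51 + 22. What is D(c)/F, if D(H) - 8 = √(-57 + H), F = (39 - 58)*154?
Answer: -4/1463 - I*√16490/49742 ≈ -0.0027341 - 0.0025816*I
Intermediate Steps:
R = -29
c = -1/17 (c = 1/((-4*(-4) - 4) - 29) = 1/((16 - 4) - 29) = 1/(12 - 29) = 1/(-17) = -1/17 ≈ -0.058824)
F = -2926 (F = -19*154 = -2926)
D(H) = 8 + √(-57 + H)
D(c)/F = (8 + √(-57 - 1/17))/(-2926) = (8 + √(-970/17))*(-1/2926) = (8 + I*√16490/17)*(-1/2926) = -4/1463 - I*√16490/49742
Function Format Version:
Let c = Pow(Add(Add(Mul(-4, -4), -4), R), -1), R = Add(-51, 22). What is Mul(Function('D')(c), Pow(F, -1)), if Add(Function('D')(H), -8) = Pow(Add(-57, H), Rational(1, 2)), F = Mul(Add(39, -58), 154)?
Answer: Add(Rational(-4, 1463), Mul(Rational(-1, 49742), I, Pow(16490, Rational(1, 2)))) ≈ Add(-0.0027341, Mul(-0.0025816, I))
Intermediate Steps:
R = -29
c = Rational(-1, 17) (c = Pow(Add(Add(Mul(-4, -4), -4), -29), -1) = Pow(Add(Add(16, -4), -29), -1) = Pow(Add(12, -29), -1) = Pow(-17, -1) = Rational(-1, 17) ≈ -0.058824)
F = -2926 (F = Mul(-19, 154) = -2926)
Function('D')(H) = Add(8, Pow(Add(-57, H), Rational(1, 2)))
Mul(Function('D')(c), Pow(F, -1)) = Mul(Add(8, Pow(Add(-57, Rational(-1, 17)), Rational(1, 2))), Pow(-2926, -1)) = Mul(Add(8, Pow(Rational(-970, 17), Rational(1, 2))), Rational(-1, 2926)) = Mul(Add(8, Mul(Rational(1, 17), I, Pow(16490, Rational(1, 2)))), Rational(-1, 2926)) = Add(Rational(-4, 1463), Mul(Rational(-1, 49742), I, Pow(16490, Rational(1, 2))))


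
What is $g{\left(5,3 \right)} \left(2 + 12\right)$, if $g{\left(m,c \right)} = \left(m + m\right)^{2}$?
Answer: $1400$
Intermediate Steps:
$g{\left(m,c \right)} = 4 m^{2}$ ($g{\left(m,c \right)} = \left(2 m\right)^{2} = 4 m^{2}$)
$g{\left(5,3 \right)} \left(2 + 12\right) = 4 \cdot 5^{2} \left(2 + 12\right) = 4 \cdot 25 \cdot 14 = 100 \cdot 14 = 1400$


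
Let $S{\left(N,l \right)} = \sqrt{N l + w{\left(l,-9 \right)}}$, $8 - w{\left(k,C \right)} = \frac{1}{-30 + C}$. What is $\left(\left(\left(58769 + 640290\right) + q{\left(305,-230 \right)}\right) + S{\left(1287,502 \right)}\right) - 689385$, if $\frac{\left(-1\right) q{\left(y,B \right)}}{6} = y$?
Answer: $7844 + \frac{\sqrt{982690761}}{39} \approx 8647.8$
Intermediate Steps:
$q{\left(y,B \right)} = - 6 y$
$w{\left(k,C \right)} = 8 - \frac{1}{-30 + C}$
$S{\left(N,l \right)} = \sqrt{\frac{313}{39} + N l}$ ($S{\left(N,l \right)} = \sqrt{N l + \frac{-241 + 8 \left(-9\right)}{-30 - 9}} = \sqrt{N l + \frac{-241 - 72}{-39}} = \sqrt{N l - - \frac{313}{39}} = \sqrt{N l + \frac{313}{39}} = \sqrt{\frac{313}{39} + N l}$)
$\left(\left(\left(58769 + 640290\right) + q{\left(305,-230 \right)}\right) + S{\left(1287,502 \right)}\right) - 689385 = \left(\left(\left(58769 + 640290\right) - 1830\right) + \frac{\sqrt{12207 + 1521 \cdot 1287 \cdot 502}}{39}\right) - 689385 = \left(\left(699059 - 1830\right) + \frac{\sqrt{12207 + 982678554}}{39}\right) - 689385 = \left(697229 + \frac{\sqrt{982690761}}{39}\right) - 689385 = 7844 + \frac{\sqrt{982690761}}{39}$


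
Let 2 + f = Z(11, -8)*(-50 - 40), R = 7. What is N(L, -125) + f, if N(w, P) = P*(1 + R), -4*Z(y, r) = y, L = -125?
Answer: -1509/2 ≈ -754.50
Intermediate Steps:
Z(y, r) = -y/4
f = 491/2 (f = -2 + (-¼*11)*(-50 - 40) = -2 - 11/4*(-90) = -2 + 495/2 = 491/2 ≈ 245.50)
N(w, P) = 8*P (N(w, P) = P*(1 + 7) = P*8 = 8*P)
N(L, -125) + f = 8*(-125) + 491/2 = -1000 + 491/2 = -1509/2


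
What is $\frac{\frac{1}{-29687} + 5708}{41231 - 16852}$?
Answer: $\frac{169453395}{723739373} \approx 0.23414$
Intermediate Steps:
$\frac{\frac{1}{-29687} + 5708}{41231 - 16852} = \frac{- \frac{1}{29687} + 5708}{24379} = \frac{169453395}{29687} \cdot \frac{1}{24379} = \frac{169453395}{723739373}$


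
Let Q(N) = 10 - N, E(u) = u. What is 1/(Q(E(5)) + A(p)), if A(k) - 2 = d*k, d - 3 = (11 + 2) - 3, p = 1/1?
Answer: 1/20 ≈ 0.050000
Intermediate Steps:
p = 1
d = 13 (d = 3 + ((11 + 2) - 3) = 3 + (13 - 3) = 3 + 10 = 13)
A(k) = 2 + 13*k
1/(Q(E(5)) + A(p)) = 1/((10 - 1*5) + (2 + 13*1)) = 1/((10 - 5) + (2 + 13)) = 1/(5 + 15) = 1/20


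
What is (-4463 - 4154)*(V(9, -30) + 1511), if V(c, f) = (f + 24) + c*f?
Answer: -10641995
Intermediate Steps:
V(c, f) = 24 + f + c*f (V(c, f) = (24 + f) + c*f = 24 + f + c*f)
(-4463 - 4154)*(V(9, -30) + 1511) = (-4463 - 4154)*((24 - 30 + 9*(-30)) + 1511) = -8617*((24 - 30 - 270) + 1511) = -8617*(-276 + 1511) = -8617*1235 = -10641995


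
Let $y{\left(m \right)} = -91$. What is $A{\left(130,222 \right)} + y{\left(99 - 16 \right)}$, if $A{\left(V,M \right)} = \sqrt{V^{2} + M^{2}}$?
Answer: $-91 + 2 \sqrt{16546} \approx 166.26$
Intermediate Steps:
$A{\left(V,M \right)} = \sqrt{M^{2} + V^{2}}$
$A{\left(130,222 \right)} + y{\left(99 - 16 \right)} = \sqrt{222^{2} + 130^{2}} - 91 = \sqrt{49284 + 16900} - 91 = \sqrt{66184} - 91 = 2 \sqrt{16546} - 91 = -91 + 2 \sqrt{16546}$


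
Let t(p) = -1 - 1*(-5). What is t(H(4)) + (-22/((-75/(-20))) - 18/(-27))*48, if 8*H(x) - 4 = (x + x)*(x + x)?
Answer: -1228/5 ≈ -245.60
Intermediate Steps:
H(x) = ½ + x²/2 (H(x) = ½ + ((x + x)*(x + x))/8 = ½ + ((2*x)*(2*x))/8 = ½ + (4*x²)/8 = ½ + x²/2)
t(p) = 4 (t(p) = -1 + 5 = 4)
t(H(4)) + (-22/((-75/(-20))) - 18/(-27))*48 = 4 + (-22/((-75/(-20))) - 18/(-27))*48 = 4 + (-22/((-75*(-1/20))) - 18*(-1/27))*48 = 4 + (-22/15/4 + ⅔)*48 = 4 + (-22*4/15 + ⅔)*48 = 4 + (-88/15 + ⅔)*48 = 4 - 26/5*48 = 4 - 1248/5 = -1228/5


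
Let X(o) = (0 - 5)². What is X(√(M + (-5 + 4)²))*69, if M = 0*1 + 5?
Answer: 1725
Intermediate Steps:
M = 5 (M = 0 + 5 = 5)
X(o) = 25 (X(o) = (-5)² = 25)
X(√(M + (-5 + 4)²))*69 = 25*69 = 1725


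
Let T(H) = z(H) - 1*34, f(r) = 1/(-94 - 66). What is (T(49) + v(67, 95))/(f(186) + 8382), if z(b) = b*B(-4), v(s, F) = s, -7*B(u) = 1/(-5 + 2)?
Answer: 16960/4023357 ≈ 0.0042154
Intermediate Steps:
f(r) = -1/160 (f(r) = 1/(-160) = -1/160)
B(u) = 1/21 (B(u) = -1/(7*(-5 + 2)) = -⅐/(-3) = -⅐*(-⅓) = 1/21)
z(b) = b/21 (z(b) = b*(1/21) = b/21)
T(H) = -34 + H/21 (T(H) = H/21 - 1*34 = H/21 - 34 = -34 + H/21)
(T(49) + v(67, 95))/(f(186) + 8382) = ((-34 + (1/21)*49) + 67)/(-1/160 + 8382) = ((-34 + 7/3) + 67)/(1341119/160) = (-95/3 + 67)*(160/1341119) = (106/3)*(160/1341119) = 16960/4023357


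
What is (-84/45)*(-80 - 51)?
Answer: 3668/15 ≈ 244.53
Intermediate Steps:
(-84/45)*(-80 - 51) = -84*1/45*(-131) = -28/15*(-131) = 3668/15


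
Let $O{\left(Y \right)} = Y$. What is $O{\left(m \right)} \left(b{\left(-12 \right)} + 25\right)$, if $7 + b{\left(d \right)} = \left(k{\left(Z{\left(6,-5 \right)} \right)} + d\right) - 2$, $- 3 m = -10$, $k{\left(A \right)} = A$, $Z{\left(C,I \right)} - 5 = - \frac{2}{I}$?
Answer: $\frac{94}{3} \approx 31.333$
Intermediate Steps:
$Z{\left(C,I \right)} = 5 - \frac{2}{I}$
$m = \frac{10}{3}$ ($m = \left(- \frac{1}{3}\right) \left(-10\right) = \frac{10}{3} \approx 3.3333$)
$b{\left(d \right)} = - \frac{18}{5} + d$ ($b{\left(d \right)} = -7 + \left(\left(\left(5 - \frac{2}{-5}\right) + d\right) - 2\right) = -7 + \left(\left(\left(5 - - \frac{2}{5}\right) + d\right) - 2\right) = -7 + \left(\left(\left(5 + \frac{2}{5}\right) + d\right) - 2\right) = -7 + \left(\left(\frac{27}{5} + d\right) - 2\right) = -7 + \left(\frac{17}{5} + d\right) = - \frac{18}{5} + d$)
$O{\left(m \right)} \left(b{\left(-12 \right)} + 25\right) = \frac{10 \left(\left(- \frac{18}{5} - 12\right) + 25\right)}{3} = \frac{10 \left(- \frac{78}{5} + 25\right)}{3} = \frac{10}{3} \cdot \frac{47}{5} = \frac{94}{3}$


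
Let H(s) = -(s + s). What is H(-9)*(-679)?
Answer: -12222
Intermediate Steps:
H(s) = -2*s
H(-9)*(-679) = -2*(-9)*(-679) = 18*(-679) = -12222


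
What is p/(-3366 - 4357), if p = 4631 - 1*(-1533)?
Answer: -6164/7723 ≈ -0.79814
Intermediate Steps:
p = 6164 (p = 4631 + 1533 = 6164)
p/(-3366 - 4357) = 6164/(-3366 - 4357) = 6164/(-7723) = 6164*(-1/7723) = -6164/7723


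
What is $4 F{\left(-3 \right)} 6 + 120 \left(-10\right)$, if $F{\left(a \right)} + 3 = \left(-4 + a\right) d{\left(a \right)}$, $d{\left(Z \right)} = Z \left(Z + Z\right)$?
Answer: $-4296$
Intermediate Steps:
$d{\left(Z \right)} = 2 Z^{2}$ ($d{\left(Z \right)} = Z 2 Z = 2 Z^{2}$)
$F{\left(a \right)} = -3 + 2 a^{2} \left(-4 + a\right)$ ($F{\left(a \right)} = -3 + \left(-4 + a\right) 2 a^{2} = -3 + 2 a^{2} \left(-4 + a\right)$)
$4 F{\left(-3 \right)} 6 + 120 \left(-10\right) = 4 \left(-3 - 8 \left(-3\right)^{2} + 2 \left(-3\right)^{3}\right) 6 + 120 \left(-10\right) = 4 \left(-3 - 72 + 2 \left(-27\right)\right) 6 - 1200 = 4 \left(-3 - 72 - 54\right) 6 - 1200 = 4 \left(-129\right) 6 - 1200 = \left(-516\right) 6 - 1200 = -3096 - 1200 = -4296$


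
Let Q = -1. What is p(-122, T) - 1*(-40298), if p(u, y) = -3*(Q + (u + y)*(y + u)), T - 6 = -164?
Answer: -194899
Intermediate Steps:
T = -158 (T = 6 - 164 = -158)
p(u, y) = 3 - 3*(u + y)² (p(u, y) = -3*(-1 + (u + y)*(y + u)) = -3*(-1 + (u + y)*(u + y)) = -3*(-1 + (u + y)²) = 3 - 3*(u + y)²)
p(-122, T) - 1*(-40298) = (3 - 3*(-122 - 158)²) - 1*(-40298) = (3 - 3*(-280)²) + 40298 = (3 - 3*78400) + 40298 = (3 - 235200) + 40298 = -235197 + 40298 = -194899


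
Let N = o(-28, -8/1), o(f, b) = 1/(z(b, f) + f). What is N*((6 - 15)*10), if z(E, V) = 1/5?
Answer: 450/139 ≈ 3.2374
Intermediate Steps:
z(E, V) = 1/5
o(f, b) = 1/(1/5 + f)
N = -5/139 (N = 5/(1 + 5*(-28)) = 5/(1 - 140) = 5/(-139) = 5*(-1/139) = -5/139 ≈ -0.035971)
N*((6 - 15)*10) = -5*(6 - 15)*10/139 = -(-45)*10/139 = -5/139*(-90) = 450/139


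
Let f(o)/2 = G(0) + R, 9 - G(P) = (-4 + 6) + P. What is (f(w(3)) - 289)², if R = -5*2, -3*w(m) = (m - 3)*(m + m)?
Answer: 87025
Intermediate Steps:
w(m) = -2*m*(-3 + m)/3 (w(m) = -(m - 3)*(m + m)/3 = -(-3 + m)*2*m/3 = -2*m*(-3 + m)/3)
G(P) = 7 - P (G(P) = 9 - ((-4 + 6) + P) = 9 - (2 + P) = 9 + (-2 - P) = 7 - P)
R = -10
f(o) = -6 (f(o) = 2*((7 - 1*0) - 10) = 2*((7 + 0) - 10) = 2*(7 - 10) = 2*(-3) = -6)
(f(w(3)) - 289)² = (-6 - 289)² = (-295)² = 87025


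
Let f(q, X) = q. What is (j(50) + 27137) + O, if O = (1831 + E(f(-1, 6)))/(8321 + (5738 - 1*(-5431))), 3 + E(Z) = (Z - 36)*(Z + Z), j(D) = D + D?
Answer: 265425516/9745 ≈ 27237.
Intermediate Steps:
j(D) = 2*D
E(Z) = -3 + 2*Z*(-36 + Z) (E(Z) = -3 + (Z - 36)*(Z + Z) = -3 + (-36 + Z)*(2*Z) = -3 + 2*Z*(-36 + Z))
O = 951/9745 (O = (1831 + (-3 - 72*(-1) + 2*(-1)**2))/(8321 + (5738 - 1*(-5431))) = (1831 + (-3 + 72 + 2*1))/(8321 + (5738 + 5431)) = (1831 + (-3 + 72 + 2))/(8321 + 11169) = (1831 + 71)/19490 = 1902*(1/19490) = 951/9745 ≈ 0.097589)
(j(50) + 27137) + O = (2*50 + 27137) + 951/9745 = (100 + 27137) + 951/9745 = 27237 + 951/9745 = 265425516/9745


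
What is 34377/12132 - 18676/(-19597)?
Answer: 300087767/79250268 ≈ 3.7866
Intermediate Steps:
34377/12132 - 18676/(-19597) = 34377*(1/12132) - 18676*(-1/19597) = 11459/4044 + 18676/19597 = 300087767/79250268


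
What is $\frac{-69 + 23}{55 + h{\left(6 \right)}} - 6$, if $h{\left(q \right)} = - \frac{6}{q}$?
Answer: $- \frac{185}{27} \approx -6.8519$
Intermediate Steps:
$h{\left(q \right)} = - \frac{6}{q}$
$\frac{-69 + 23}{55 + h{\left(6 \right)}} - 6 = \frac{-69 + 23}{55 - \frac{6}{6}} - 6 = - \frac{46}{55 - 1} - 6 = - \frac{46}{54} - 6 = \left(-46\right) \frac{1}{54} - 6 = - \frac{23}{27} - 6 = - \frac{185}{27}$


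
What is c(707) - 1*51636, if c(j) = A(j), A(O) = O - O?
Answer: -51636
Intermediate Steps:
A(O) = 0
c(j) = 0
c(707) - 1*51636 = 0 - 1*51636 = 0 - 51636 = -51636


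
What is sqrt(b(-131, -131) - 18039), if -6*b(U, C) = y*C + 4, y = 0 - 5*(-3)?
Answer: I*sqrt(637638)/6 ≈ 133.09*I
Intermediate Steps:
y = 15 (y = 0 + 15 = 15)
b(U, C) = -2/3 - 5*C/2 (b(U, C) = -(15*C + 4)/6 = -(4 + 15*C)/6 = -2/3 - 5*C/2)
sqrt(b(-131, -131) - 18039) = sqrt((-2/3 - 5/2*(-131)) - 18039) = sqrt((-2/3 + 655/2) - 18039) = sqrt(1961/6 - 18039) = sqrt(-106273/6) = I*sqrt(637638)/6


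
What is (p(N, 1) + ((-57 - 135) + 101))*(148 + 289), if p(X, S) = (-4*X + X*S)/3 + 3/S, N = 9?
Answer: -42389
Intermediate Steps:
p(X, S) = 3/S - 4*X/3 + S*X/3 (p(X, S) = (-4*X + S*X)*(⅓) + 3/S = (-4*X/3 + S*X/3) + 3/S = 3/S - 4*X/3 + S*X/3)
(p(N, 1) + ((-57 - 135) + 101))*(148 + 289) = ((⅓)*(9 + 1*9*(-4 + 1))/1 + ((-57 - 135) + 101))*(148 + 289) = ((⅓)*1*(9 + 1*9*(-3)) + (-192 + 101))*437 = ((⅓)*1*(9 - 27) - 91)*437 = ((⅓)*1*(-18) - 91)*437 = (-6 - 91)*437 = -97*437 = -42389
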